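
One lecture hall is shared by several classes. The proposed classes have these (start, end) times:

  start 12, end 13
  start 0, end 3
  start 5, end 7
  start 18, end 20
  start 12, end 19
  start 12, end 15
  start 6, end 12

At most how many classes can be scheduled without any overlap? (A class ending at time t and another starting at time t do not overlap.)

4

Greedy by earliest finish: after sorting by end time, pick each interval compatible with the last pick.
Sorted by end: (0,3)  (5,7)  (6,12)  (12,13)  (12,15)  (12,19)  (18,20)
take (0,3); take (5,7); take (12,13); skip (12,19); take (18,20).
Selected 4 classes.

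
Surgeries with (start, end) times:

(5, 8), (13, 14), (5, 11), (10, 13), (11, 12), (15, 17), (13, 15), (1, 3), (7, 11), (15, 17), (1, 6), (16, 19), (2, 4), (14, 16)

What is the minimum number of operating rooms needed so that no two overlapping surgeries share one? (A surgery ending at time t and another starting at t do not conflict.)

The answer is the maximum number of intervals overlapping at any instant.
Events (time:±→running): 1:+→1 1:+→2 2:+→3 … peak 3.

3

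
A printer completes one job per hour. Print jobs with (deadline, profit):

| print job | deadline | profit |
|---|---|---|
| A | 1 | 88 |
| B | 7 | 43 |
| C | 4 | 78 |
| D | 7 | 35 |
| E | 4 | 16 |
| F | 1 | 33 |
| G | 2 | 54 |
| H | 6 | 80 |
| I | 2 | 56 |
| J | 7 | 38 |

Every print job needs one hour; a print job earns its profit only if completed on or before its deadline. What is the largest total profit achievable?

418

Take jobs in profit order; each goes to the latest open slot no later than its deadline.
By profit: A(d1,88), H(d6,80), C(d4,78), I(d2,56), G(d2,54), B(d7,43), J(d7,38), D(d7,35), F(d1,33), E(d4,16)
A→slot 1; H→slot 6; C→slot 4; I→slot 2; G skipped; B→slot 7; J→slot 5; D→slot 3; F skipped; E skipped.
Profit = 88 + 56 + 35 + 78 + 38 + 80 + 43 = 418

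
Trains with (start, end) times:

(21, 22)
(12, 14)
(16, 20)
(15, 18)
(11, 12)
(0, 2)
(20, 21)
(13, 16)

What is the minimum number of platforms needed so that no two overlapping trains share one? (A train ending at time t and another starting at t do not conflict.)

starts: [0, 11, 12, 13, 15, 16, 20, 21]
ends:   [2, 12, 14, 16, 18, 20, 21, 22]
s0→1 e2→0 s11→1 e12→0 s12→1 s13→2  — peak 2.

2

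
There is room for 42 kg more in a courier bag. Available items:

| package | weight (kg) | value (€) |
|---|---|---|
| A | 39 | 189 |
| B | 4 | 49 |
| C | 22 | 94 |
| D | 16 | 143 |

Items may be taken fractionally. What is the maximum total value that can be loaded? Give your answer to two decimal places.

Sort by value per unit weight and fill in that order.
Ratios (sorted): B 12.25, D 8.94, A 4.85, C 4.27
take B (4 @ 49); take D (16 @ 143); take 22/39 of A → 106.62. Capacity used 42/42.
Total value = 298.62

298.62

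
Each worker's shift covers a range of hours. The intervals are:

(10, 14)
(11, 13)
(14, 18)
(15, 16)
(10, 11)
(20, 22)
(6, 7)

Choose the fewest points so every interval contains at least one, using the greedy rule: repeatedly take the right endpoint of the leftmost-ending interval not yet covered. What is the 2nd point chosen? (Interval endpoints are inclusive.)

11

Sort by right endpoint; whenever an interval is uncovered, place a point at its right end.
By right end: [6,7]  [10,11]  [11,13]  [10,14]  [15,16]  [14,18]  [20,22]
[6,7] uncovered → point at 7; [10,11] uncovered → point at 11; [15,16] uncovered → point at 16; [20,22] uncovered → point at 22.
Points: 7, 11, 16, 22 (4 total).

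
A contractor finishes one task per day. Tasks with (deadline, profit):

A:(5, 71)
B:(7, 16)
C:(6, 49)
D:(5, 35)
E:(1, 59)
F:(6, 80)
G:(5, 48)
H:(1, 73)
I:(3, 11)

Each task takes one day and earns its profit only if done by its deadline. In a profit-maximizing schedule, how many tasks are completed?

7

Take jobs in profit order; each goes to the latest open slot no later than its deadline.
Profit order: F=80 H=73 A=71 E=59 C=49 G=48 D=35 B=16 I=11
Assign: F→slot 6, H→slot 1, A→slot 5, E skipped, C→slot 4, G→slot 3, D→slot 2, B→slot 7, I skipped.
Slots: [1:H] [2:D] [3:G] [4:C] [5:A] [6:F] [7:B]
7 of 9 scheduled.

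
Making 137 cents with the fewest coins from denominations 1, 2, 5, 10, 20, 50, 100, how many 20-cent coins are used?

Greedy: take as many of the largest coin as possible, then repeat with the remainder.
137 = 1×100 + 1×20 + 1×10 + 1×5 + 1×2
Count of 20: 1

1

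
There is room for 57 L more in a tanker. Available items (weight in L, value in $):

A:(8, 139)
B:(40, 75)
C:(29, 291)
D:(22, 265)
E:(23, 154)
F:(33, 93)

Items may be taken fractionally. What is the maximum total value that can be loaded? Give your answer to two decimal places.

Greedy by value/weight ratio, highest first.
Order: A (139/8=17.38) > D (265/22=12.05) > C (291/29=10.03) > E (154/23=6.70) > F (93/33=2.82) > B (75/40=1.88)
Fill: take A (8 @ 139) → take D (22 @ 265) → take 27/29 of C → 270.93; 57/57 used.
Total value = 674.93

674.93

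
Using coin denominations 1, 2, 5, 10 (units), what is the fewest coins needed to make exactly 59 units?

59 − 5×10→9 − 1×5→4 − 2×2→0
Total coins = 5 + 1 + 2 = 8

8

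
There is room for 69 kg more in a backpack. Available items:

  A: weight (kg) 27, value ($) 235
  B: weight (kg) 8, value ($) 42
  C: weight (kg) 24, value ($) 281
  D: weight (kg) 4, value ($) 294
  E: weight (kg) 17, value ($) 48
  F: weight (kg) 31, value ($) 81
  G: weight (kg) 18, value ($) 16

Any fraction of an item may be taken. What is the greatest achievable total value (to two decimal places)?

868.94

Order: D (294/4=73.50) > C (281/24=11.71) > A (235/27=8.70) > B (42/8=5.25) > E (48/17=2.82) > F (81/31=2.61) > G (16/18=0.89)
Fill: take D (4 @ 294) → take C (24 @ 281) → take A (27 @ 235) → take B (8 @ 42) → take 6/17 of E → 16.94; 69/69 used.
Total value = 868.94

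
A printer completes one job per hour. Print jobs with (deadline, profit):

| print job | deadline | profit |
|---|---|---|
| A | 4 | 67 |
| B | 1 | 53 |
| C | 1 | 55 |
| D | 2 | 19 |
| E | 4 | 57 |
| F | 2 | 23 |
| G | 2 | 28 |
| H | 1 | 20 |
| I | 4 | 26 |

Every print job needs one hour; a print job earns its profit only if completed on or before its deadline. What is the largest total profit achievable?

Sort by profit descending; place each in the latest free slot ≤ its deadline.
Profit order: A=67 E=57 C=55 B=53 G=28 I=26 F=23 H=20 D=19
Assign: A→slot 4, E→slot 3, C→slot 1, B skipped, G→slot 2, I skipped, F skipped, H skipped, D skipped.
Slots: [1:C] [2:G] [3:E] [4:A]
Profit = 55 + 28 + 57 + 67 = 207

207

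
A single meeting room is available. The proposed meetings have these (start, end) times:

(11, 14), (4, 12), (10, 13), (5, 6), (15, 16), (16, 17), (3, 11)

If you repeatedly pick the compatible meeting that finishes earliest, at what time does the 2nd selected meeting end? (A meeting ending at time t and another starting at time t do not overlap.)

By end time: (5,6), (3,11), (4,12), (10,13), (11,14), (15,16), (16,17).
Pick (5,6); next start ≥ 6 → (10,13); next start ≥ 13 → (15,16); next start ≥ 16 → (16,17).
Selected: (5,6) (10,13) (15,16) (16,17)

13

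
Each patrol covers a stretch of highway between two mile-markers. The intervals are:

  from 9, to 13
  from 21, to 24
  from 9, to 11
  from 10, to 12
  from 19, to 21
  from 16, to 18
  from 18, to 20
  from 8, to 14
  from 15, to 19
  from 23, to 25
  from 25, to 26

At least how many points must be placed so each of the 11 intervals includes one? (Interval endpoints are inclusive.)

4

Process intervals by earliest right end; each time one isn't hit yet, stab at its right endpoint.
Sorted: [9,11] [10,12] [9,13] [8,14] [16,18] [15,19] [18,20] [19,21] [21,24] [23,25] [25,26]
{[9,11],[10,12],[9,13],[8,14]} hit by 11; {[16,18],[15,19],[18,20]} hit by 18; {[19,21],[21,24]} hit by 21; {[23,25],[25,26]} hit by 25.
Points: 11, 18, 21, 25 (4 total).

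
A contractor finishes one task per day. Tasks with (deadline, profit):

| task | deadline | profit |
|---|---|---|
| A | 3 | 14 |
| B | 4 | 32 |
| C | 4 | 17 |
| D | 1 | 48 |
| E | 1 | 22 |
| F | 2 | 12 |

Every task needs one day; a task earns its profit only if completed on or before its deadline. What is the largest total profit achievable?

Sort by profit descending; place each in the latest free slot ≤ its deadline.
By profit: D(d1,48), B(d4,32), E(d1,22), C(d4,17), A(d3,14), F(d2,12)
D→slot 1; B→slot 4; E skipped; C→slot 3; A→slot 2; F skipped.
Profit = 48 + 14 + 17 + 32 = 111

111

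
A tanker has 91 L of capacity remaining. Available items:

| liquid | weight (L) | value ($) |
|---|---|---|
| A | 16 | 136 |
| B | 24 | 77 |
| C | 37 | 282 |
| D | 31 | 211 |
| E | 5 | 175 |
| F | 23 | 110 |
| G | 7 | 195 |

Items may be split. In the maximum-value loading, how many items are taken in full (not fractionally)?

Sort by value per unit weight and fill in that order.
Ratios (sorted): E 35.00, G 27.86, A 8.50, C 7.62, D 6.81, F 4.78, B 3.21
take E (5 @ 175); take G (7 @ 195); take A (16 @ 136); take C (37 @ 282); take 26/31 of D → 176.97. Capacity used 91/91.
4 item(s) taken whole; one partial (take 26/31 of D).

4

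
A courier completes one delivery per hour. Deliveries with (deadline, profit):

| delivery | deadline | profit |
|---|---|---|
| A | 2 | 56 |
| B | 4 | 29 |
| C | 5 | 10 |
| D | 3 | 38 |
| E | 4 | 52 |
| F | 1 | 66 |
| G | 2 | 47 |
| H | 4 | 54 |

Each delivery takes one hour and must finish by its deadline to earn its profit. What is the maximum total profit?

238

Sort by profit descending; place each in the latest free slot ≤ its deadline.
By profit: F(d1,66), A(d2,56), H(d4,54), E(d4,52), G(d2,47), D(d3,38), B(d4,29), C(d5,10)
F→slot 1; A→slot 2; H→slot 4; E→slot 3; G skipped; D skipped; B skipped; C→slot 5.
Profit = 66 + 56 + 52 + 54 + 10 = 238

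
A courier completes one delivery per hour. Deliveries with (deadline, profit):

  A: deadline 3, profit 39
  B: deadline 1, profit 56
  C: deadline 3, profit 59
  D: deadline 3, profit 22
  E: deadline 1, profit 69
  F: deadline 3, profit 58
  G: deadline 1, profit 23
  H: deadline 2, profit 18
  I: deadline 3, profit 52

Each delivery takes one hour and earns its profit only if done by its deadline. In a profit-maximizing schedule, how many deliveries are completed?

By profit: E(d1,69), C(d3,59), F(d3,58), B(d1,56), I(d3,52), A(d3,39), G(d1,23), D(d3,22), H(d2,18)
E→slot 1; C→slot 3; F→slot 2; B skipped; I skipped; A skipped; G skipped; D skipped; H skipped.
3 of 9 scheduled.

3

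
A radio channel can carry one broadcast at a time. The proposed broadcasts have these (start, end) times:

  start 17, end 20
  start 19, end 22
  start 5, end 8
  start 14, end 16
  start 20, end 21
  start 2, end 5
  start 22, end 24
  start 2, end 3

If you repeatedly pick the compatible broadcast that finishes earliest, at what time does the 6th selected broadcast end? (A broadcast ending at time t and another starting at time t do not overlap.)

24

Order by finish time; keep every interval that doesn't clash with the previous kept one.
By end time: (2,3), (2,5), (5,8), (14,16), (17,20), (20,21), (19,22), (22,24).
Pick (2,3); next start ≥ 3 → (5,8); next start ≥ 8 → (14,16); next start ≥ 16 → (17,20); next start ≥ 20 → (20,21); next start ≥ 21 → (22,24).
Selected: (2,3) (5,8) (14,16) (17,20) (20,21) (22,24)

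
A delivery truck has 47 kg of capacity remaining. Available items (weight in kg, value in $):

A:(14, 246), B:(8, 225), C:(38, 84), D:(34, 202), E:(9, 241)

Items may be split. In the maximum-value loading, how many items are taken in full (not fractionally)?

Sort by value per unit weight and fill in that order.
Order: B (225/8=28.12) > E (241/9=26.78) > A (246/14=17.57) > D (202/34=5.94) > C (84/38=2.21)
Fill: take B (8 @ 225) → take E (9 @ 241) → take A (14 @ 246) → take 16/34 of D → 95.06; 47/47 used.
3 item(s) taken whole; one partial (take 16/34 of D).

3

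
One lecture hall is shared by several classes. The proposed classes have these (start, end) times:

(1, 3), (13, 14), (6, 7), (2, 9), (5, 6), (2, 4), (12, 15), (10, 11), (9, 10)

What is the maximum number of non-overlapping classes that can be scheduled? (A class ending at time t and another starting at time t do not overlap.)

6

Sorted by end: (1,3)  (2,4)  (5,6)  (6,7)  (2,9)  (9,10)  (10,11)  (13,14)  (12,15)
take (1,3); take (5,6); take (6,7); take (9,10); take (10,11); take (13,14).
Selected 6 classes.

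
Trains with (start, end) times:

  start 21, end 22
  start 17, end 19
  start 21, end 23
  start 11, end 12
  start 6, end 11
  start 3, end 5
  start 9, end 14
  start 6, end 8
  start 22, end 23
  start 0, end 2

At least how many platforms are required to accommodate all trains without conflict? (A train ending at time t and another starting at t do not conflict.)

Count concurrent intervals with a sweep; the peak is the room count.
Events (time:±→running): 0:+→1 2:-→0 3:+→1 5:-→0 6:+→1 6:+→2 … peak 2.

2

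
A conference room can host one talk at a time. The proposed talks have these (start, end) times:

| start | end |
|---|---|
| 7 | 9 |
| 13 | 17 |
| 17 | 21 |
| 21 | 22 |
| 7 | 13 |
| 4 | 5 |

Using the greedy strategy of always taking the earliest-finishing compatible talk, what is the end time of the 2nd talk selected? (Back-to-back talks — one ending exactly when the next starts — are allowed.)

Sorted by end: (4,5)  (7,9)  (7,13)  (13,17)  (17,21)  (21,22)
take (4,5); take (7,9); take (13,17); take (17,21); take (21,22).
Selected: (4,5) (7,9) (13,17) (17,21) (21,22)

9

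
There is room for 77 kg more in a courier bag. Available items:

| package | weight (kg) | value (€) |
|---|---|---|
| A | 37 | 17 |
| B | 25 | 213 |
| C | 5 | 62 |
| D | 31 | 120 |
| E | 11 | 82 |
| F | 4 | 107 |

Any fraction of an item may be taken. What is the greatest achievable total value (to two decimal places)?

Order: F (107/4=26.75) > C (62/5=12.40) > B (213/25=8.52) > E (82/11=7.45) > D (120/31=3.87) > A (17/37=0.46)
Fill: take F (4 @ 107) → take C (5 @ 62) → take B (25 @ 213) → take E (11 @ 82) → take D (31 @ 120) → take 1/37 of A → 0.46; 77/77 used.
Total value = 584.46

584.46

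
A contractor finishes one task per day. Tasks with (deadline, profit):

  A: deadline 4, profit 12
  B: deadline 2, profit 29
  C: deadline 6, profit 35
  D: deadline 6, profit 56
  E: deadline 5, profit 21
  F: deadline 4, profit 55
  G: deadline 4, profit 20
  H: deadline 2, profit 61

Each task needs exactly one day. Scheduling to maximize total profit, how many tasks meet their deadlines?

By profit: H(d2,61), D(d6,56), F(d4,55), C(d6,35), B(d2,29), E(d5,21), G(d4,20), A(d4,12)
H→slot 2; D→slot 6; F→slot 4; C→slot 5; B→slot 1; E→slot 3; G skipped; A skipped.
6 of 8 scheduled.

6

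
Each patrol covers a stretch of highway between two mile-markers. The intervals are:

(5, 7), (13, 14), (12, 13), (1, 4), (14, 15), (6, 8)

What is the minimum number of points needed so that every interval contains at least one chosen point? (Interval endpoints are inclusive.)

4

Sorted: [1,4] [5,7] [6,8] [12,13] [13,14] [14,15]
{[1,4]} hit by 4; {[5,7],[6,8]} hit by 7; {[12,13],[13,14]} hit by 13; {[14,15]} hit by 15.
Points: 4, 7, 13, 15 (4 total).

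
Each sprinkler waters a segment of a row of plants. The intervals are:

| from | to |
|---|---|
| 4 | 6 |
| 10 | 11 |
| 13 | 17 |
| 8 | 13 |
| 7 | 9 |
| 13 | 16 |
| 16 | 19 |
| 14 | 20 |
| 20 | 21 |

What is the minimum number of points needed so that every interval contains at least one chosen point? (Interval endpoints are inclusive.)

Process intervals by earliest right end; each time one isn't hit yet, stab at its right endpoint.
By right end: [4,6]  [7,9]  [10,11]  [8,13]  [13,16]  [13,17]  [16,19]  [14,20]  [20,21]
[4,6] uncovered → point at 6; [7,9] uncovered → point at 9; [10,11] uncovered → point at 11; [13,16] uncovered → point at 16; [20,21] uncovered → point at 21.
Points: 6, 9, 11, 16, 21 (5 total).

5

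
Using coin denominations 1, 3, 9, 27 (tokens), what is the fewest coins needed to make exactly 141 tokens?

141 = 5×27 + 2×3
Total coins = 5 + 2 = 7

7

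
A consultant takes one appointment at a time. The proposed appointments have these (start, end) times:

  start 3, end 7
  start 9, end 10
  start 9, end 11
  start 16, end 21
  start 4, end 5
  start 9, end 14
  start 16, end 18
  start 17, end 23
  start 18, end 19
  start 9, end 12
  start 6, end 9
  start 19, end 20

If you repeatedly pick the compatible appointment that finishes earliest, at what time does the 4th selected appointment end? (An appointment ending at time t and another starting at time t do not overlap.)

By end time: (4,5), (3,7), (6,9), (9,10), (9,11), (9,12), (9,14), (16,18), (18,19), (19,20), (16,21), (17,23).
Pick (4,5); next start ≥ 5 → (6,9); next start ≥ 9 → (9,10); next start ≥ 10 → (16,18); next start ≥ 18 → (18,19); next start ≥ 19 → (19,20).
Selected: (4,5) (6,9) (9,10) (16,18) (18,19) (19,20)

18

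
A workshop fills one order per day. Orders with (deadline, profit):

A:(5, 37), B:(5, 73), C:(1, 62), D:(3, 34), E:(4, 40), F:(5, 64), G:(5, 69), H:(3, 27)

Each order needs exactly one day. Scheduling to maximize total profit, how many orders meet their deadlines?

5

Take jobs in profit order; each goes to the latest open slot no later than its deadline.
By profit: B(d5,73), G(d5,69), F(d5,64), C(d1,62), E(d4,40), A(d5,37), D(d3,34), H(d3,27)
B→slot 5; G→slot 4; F→slot 3; C→slot 1; E→slot 2; A skipped; D skipped; H skipped.
5 of 8 scheduled.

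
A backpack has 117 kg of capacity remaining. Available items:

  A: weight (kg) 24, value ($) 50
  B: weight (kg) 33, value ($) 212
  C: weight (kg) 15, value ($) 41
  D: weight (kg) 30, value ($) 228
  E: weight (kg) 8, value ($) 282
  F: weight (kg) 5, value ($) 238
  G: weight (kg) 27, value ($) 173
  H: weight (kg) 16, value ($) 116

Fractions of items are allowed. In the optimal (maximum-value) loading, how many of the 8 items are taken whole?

5

Greedy by value/weight ratio, highest first.
Ratios (sorted): F 47.60, E 35.25, D 7.60, H 7.25, B 6.42, G 6.41, C 2.73, A 2.08
take F (5 @ 238); take E (8 @ 282); take D (30 @ 228); take H (16 @ 116); take B (33 @ 212); take 25/27 of G → 160.19. Capacity used 117/117.
5 item(s) taken whole; one partial (take 25/27 of G).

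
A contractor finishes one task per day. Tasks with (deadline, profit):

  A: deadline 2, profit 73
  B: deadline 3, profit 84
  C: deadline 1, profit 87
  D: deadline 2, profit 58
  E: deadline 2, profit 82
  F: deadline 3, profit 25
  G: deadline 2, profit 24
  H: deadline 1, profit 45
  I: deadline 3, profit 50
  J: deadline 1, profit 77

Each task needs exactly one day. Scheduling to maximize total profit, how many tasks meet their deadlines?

Sort by profit descending; place each in the latest free slot ≤ its deadline.
Profit order: C=87 B=84 E=82 J=77 A=73 D=58 I=50 H=45 F=25 G=24
Assign: C→slot 1, B→slot 3, E→slot 2, J skipped, A skipped, D skipped, I skipped, H skipped, F skipped, G skipped.
Slots: [1:C] [2:E] [3:B]
3 of 10 scheduled.

3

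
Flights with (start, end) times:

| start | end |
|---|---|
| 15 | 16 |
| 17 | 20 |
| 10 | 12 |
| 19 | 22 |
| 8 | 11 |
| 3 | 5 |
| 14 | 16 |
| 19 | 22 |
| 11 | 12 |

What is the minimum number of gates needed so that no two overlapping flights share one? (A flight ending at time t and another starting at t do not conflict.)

3

Count concurrent intervals with a sweep; the peak is the room count.
starts: [3, 8, 10, 11, 14, 15, 17, 19, 19]
ends:   [5, 11, 12, 12, 16, 16, 20, 22, 22]
s3→1 e5→0 s8→1 s10→2 e11→1 s11→2 e12→1 e12→0 s14→1 s15→2 e16→1 e16→0 s17→1 s19→2 s19→3  — peak 3.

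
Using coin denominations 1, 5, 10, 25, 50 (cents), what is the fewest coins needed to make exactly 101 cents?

Use the largest denomination that fits, subtract, and repeat.
101 − 2×50→1 − 1×1→0
Total coins = 2 + 1 = 3

3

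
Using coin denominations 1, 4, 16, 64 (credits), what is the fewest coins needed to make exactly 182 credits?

Use the largest denomination that fits, subtract, and repeat.
182 = 2×64 + 3×16 + 1×4 + 2×1
Total coins = 2 + 3 + 1 + 2 = 8

8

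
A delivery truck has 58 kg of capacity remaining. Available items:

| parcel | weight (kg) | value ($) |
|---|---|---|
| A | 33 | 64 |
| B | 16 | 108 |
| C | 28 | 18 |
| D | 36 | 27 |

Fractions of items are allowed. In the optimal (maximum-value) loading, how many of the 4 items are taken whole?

Greedy by value/weight ratio, highest first.
Ratios (sorted): B 6.75, A 1.94, D 0.75, C 0.64
take B (16 @ 108); take A (33 @ 64); take 9/36 of D → 6.75. Capacity used 58/58.
2 item(s) taken whole; one partial (take 9/36 of D).

2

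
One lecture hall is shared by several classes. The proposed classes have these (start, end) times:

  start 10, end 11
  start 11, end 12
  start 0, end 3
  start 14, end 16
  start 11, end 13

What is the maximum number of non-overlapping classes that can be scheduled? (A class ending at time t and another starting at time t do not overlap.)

Order by finish time; keep every interval that doesn't clash with the previous kept one.
Sorted by end: (0,3)  (10,11)  (11,12)  (11,13)  (14,16)
take (0,3); take (10,11); take (11,12); skip (11,13); take (14,16).
Selected 4 classes.

4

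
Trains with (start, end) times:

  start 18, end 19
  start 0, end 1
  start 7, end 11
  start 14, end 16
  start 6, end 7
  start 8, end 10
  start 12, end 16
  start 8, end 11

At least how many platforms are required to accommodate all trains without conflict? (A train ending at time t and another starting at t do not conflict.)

3

Count concurrent intervals with a sweep; the peak is the room count.
Events (time:±→running): 0:+→1 1:-→0 6:+→1 7:-→0 7:+→1 8:+→2 8:+→3 … peak 3.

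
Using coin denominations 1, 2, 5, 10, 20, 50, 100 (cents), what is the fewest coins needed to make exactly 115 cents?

3

Greedy: take as many of the largest coin as possible, then repeat with the remainder.
115 = 1×100 + 1×10 + 1×5
Total coins = 1 + 1 + 1 = 3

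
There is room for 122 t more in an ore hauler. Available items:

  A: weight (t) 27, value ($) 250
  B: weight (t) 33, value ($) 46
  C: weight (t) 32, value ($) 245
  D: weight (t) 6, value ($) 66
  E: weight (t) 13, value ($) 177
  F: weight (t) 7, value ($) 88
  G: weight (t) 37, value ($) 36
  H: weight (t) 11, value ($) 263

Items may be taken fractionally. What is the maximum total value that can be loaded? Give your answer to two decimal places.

1125.24

Greedy by value/weight ratio, highest first.
Order: H (263/11=23.91) > E (177/13=13.62) > F (88/7=12.57) > D (66/6=11.00) > A (250/27=9.26) > C (245/32=7.66) > B (46/33=1.39) > G (36/37=0.97)
Fill: take H (11 @ 263) → take E (13 @ 177) → take F (7 @ 88) → take D (6 @ 66) → take A (27 @ 250) → take C (32 @ 245) → take 26/33 of B → 36.24; 122/122 used.
Total value = 1125.24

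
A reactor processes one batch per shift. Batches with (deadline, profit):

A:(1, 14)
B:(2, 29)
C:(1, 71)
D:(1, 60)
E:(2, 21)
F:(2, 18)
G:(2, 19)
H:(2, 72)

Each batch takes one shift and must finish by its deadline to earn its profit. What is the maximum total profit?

143

Sort by profit descending; place each in the latest free slot ≤ its deadline.
By profit: H(d2,72), C(d1,71), D(d1,60), B(d2,29), E(d2,21), G(d2,19), F(d2,18), A(d1,14)
H→slot 2; C→slot 1; D skipped; B skipped; E skipped; G skipped; F skipped; A skipped.
Profit = 71 + 72 = 143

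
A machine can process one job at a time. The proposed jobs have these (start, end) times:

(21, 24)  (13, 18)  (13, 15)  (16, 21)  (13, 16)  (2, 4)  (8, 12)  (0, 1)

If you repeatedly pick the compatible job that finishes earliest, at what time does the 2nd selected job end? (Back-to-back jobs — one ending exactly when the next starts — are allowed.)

4

Sorted by end: (0,1)  (2,4)  (8,12)  (13,15)  (13,16)  (13,18)  (16,21)  (21,24)
take (0,1); take (2,4); take (8,12); take (13,15); skip (13,16); take (16,21); take (21,24).
Selected: (0,1) (2,4) (8,12) (13,15) (16,21) (21,24)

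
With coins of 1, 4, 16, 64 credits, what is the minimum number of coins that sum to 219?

9

219 = 3×64 + 1×16 + 2×4 + 3×1
Total coins = 3 + 1 + 2 + 3 = 9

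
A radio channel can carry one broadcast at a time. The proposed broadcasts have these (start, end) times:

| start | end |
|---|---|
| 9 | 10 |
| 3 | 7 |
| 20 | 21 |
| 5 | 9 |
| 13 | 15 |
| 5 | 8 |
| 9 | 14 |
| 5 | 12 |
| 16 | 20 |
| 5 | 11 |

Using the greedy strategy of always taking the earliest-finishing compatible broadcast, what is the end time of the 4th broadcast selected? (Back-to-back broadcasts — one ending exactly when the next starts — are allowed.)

20

Sort by end time and greedily take each interval whose start is ≥ the last chosen end.
Sorted by end: (3,7)  (5,8)  (5,9)  (9,10)  (5,11)  (5,12)  (9,14)  (13,15)  (16,20)  (20,21)
take (3,7); skip (5,9); take (9,10); skip (5,11); skip (5,12); skip (9,14); take (13,15); take (16,20); take (20,21).
Selected: (3,7) (9,10) (13,15) (16,20) (20,21)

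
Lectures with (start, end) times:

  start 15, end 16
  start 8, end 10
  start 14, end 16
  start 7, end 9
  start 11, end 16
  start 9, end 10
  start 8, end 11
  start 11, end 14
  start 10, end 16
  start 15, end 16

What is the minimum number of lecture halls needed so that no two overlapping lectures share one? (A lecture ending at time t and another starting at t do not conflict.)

5

Count concurrent intervals with a sweep; the peak is the room count.
starts: [7, 8, 8, 9, 10, 11, 11, 14, 15, 15]
ends:   [9, 10, 10, 11, 14, 16, 16, 16, 16, 16]
s7→1 s8→2 s8→3 e9→2 s9→3 e10→2 e10→1 s10→2 e11→1 s11→2 s11→3 e14→2 s14→3 s15→4 s15→5  — peak 5.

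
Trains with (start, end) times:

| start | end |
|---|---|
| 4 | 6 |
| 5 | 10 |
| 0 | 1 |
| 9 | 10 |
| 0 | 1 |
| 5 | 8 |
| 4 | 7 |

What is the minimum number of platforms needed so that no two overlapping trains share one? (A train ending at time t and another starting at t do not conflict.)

starts: [0, 0, 4, 4, 5, 5, 9]
ends:   [1, 1, 6, 7, 8, 10, 10]
s0→1 s0→2 e1→1 e1→0 s4→1 s4→2 s5→3 s5→4  — peak 4.

4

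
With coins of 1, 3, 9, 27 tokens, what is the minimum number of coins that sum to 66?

4

66 − 2×27→12 − 1×9→3 − 1×3→0
Total coins = 2 + 1 + 1 = 4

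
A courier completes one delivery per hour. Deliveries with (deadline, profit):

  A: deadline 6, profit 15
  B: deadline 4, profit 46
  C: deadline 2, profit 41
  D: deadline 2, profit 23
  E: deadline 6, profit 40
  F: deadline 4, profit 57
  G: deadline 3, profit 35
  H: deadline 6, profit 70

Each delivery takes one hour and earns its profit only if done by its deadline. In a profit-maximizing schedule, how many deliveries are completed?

6

By profit: H(d6,70), F(d4,57), B(d4,46), C(d2,41), E(d6,40), G(d3,35), D(d2,23), A(d6,15)
H→slot 6; F→slot 4; B→slot 3; C→slot 2; E→slot 5; G→slot 1; D skipped; A skipped.
6 of 8 scheduled.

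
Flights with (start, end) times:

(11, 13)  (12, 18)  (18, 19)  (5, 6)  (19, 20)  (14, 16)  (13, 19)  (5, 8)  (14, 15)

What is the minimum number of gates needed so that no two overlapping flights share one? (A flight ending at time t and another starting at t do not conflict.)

4

Events (time:±→running): 5:+→1 5:+→2 6:-→1 8:-→0 11:+→1 12:+→2 13:-→1 13:+→2 14:+→3 14:+→4 … peak 4.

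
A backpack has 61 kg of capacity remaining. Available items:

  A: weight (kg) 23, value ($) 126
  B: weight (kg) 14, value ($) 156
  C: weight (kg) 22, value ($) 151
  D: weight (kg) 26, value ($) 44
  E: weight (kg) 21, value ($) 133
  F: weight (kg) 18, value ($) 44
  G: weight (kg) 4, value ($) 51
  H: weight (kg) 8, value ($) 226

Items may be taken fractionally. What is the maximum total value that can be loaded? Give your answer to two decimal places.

666.33

Greedy by value/weight ratio, highest first.
Order: H (226/8=28.25) > G (51/4=12.75) > B (156/14=11.14) > C (151/22=6.86) > E (133/21=6.33) > A (126/23=5.48) > F (44/18=2.44) > D (44/26=1.69)
Fill: take H (8 @ 226) → take G (4 @ 51) → take B (14 @ 156) → take C (22 @ 151) → take 13/21 of E → 82.33; 61/61 used.
Total value = 666.33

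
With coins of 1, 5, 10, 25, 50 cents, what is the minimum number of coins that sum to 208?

Greedy: take as many of the largest coin as possible, then repeat with the remainder.
208 = 4×50 + 1×5 + 3×1
Total coins = 4 + 1 + 3 = 8

8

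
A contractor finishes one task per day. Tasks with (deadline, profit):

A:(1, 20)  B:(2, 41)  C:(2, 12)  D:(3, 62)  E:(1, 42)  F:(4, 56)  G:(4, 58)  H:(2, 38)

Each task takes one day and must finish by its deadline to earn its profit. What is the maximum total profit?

By profit: D(d3,62), G(d4,58), F(d4,56), E(d1,42), B(d2,41), H(d2,38), A(d1,20), C(d2,12)
D→slot 3; G→slot 4; F→slot 2; E→slot 1; B skipped; H skipped; A skipped; C skipped.
Profit = 42 + 56 + 62 + 58 = 218

218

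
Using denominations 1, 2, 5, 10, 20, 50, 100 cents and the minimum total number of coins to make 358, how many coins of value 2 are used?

358 = 3×100 + 1×50 + 1×5 + 1×2 + 1×1
Count of 2: 1

1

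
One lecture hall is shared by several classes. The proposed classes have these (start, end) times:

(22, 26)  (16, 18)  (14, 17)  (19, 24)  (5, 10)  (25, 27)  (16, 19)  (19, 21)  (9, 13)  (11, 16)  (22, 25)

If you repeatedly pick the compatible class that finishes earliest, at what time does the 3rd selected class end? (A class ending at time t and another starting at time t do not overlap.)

Sorted by end: (5,10)  (9,13)  (11,16)  (14,17)  (16,18)  (16,19)  (19,21)  (19,24)  (22,25)  (22,26)  (25,27)
take (5,10); take (11,16); take (16,18); take (19,21); skip (19,24); take (22,25); take (25,27).
Selected: (5,10) (11,16) (16,18) (19,21) (22,25) (25,27)

18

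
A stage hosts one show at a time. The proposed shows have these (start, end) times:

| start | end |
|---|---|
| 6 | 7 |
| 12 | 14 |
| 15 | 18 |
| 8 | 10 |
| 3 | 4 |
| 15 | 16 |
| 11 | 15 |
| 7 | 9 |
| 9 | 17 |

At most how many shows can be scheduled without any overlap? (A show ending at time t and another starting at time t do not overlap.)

Greedy by earliest finish: after sorting by end time, pick each interval compatible with the last pick.
Sorted by end: (3,4)  (6,7)  (7,9)  (8,10)  (12,14)  (11,15)  (15,16)  (9,17)  (15,18)
take (3,4); take (6,7); take (7,9); take (12,14); take (15,16).
Selected 5 shows.

5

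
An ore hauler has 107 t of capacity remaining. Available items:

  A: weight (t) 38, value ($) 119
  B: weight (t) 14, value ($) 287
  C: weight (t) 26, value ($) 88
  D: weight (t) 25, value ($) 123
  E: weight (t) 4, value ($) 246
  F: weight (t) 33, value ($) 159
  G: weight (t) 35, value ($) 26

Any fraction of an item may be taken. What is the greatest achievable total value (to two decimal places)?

918.66

Ratios (sorted): E 61.50, B 20.50, D 4.92, F 4.82, C 3.38, A 3.13, G 0.74
take E (4 @ 246); take B (14 @ 287); take D (25 @ 123); take F (33 @ 159); take C (26 @ 88); take 5/38 of A → 15.66. Capacity used 107/107.
Total value = 918.66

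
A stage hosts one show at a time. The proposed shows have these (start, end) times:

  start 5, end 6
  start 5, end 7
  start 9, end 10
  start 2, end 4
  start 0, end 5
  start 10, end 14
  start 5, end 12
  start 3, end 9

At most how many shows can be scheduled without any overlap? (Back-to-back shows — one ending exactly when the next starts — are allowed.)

4

By end time: (2,4), (0,5), (5,6), (5,7), (3,9), (9,10), (5,12), (10,14).
Pick (2,4); next start ≥ 4 → (5,6); next start ≥ 6 → (9,10); next start ≥ 10 → (10,14).
Selected 4 shows.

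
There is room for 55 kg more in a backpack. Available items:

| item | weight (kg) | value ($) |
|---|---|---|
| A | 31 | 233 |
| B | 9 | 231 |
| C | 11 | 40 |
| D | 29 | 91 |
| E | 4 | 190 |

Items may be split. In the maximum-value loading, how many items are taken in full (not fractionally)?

4

Greedy by value/weight ratio, highest first.
Ratios (sorted): E 47.50, B 25.67, A 7.52, C 3.64, D 3.14
take E (4 @ 190); take B (9 @ 231); take A (31 @ 233); take C (11 @ 40). Capacity used 55/55.
4 item(s) taken whole.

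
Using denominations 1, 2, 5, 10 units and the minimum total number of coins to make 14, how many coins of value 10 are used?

1

14 = 1×10 + 2×2
Count of 10: 1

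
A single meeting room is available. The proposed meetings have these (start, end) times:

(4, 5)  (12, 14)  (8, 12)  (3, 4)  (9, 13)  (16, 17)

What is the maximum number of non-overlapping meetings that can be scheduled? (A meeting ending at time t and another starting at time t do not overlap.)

5

Sort by end time and greedily take each interval whose start is ≥ the last chosen end.
Sorted by end: (3,4)  (4,5)  (8,12)  (9,13)  (12,14)  (16,17)
take (3,4); take (4,5); take (8,12); take (12,14); take (16,17).
Selected 5 meetings.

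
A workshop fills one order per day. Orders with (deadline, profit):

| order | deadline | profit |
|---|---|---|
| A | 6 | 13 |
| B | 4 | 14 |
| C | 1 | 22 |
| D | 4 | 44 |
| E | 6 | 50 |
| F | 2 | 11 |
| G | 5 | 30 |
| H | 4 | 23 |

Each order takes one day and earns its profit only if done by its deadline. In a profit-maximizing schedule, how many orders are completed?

Sort by profit descending; place each in the latest free slot ≤ its deadline.
By profit: E(d6,50), D(d4,44), G(d5,30), H(d4,23), C(d1,22), B(d4,14), A(d6,13), F(d2,11)
E→slot 6; D→slot 4; G→slot 5; H→slot 3; C→slot 1; B→slot 2; A skipped; F skipped.
6 of 8 scheduled.

6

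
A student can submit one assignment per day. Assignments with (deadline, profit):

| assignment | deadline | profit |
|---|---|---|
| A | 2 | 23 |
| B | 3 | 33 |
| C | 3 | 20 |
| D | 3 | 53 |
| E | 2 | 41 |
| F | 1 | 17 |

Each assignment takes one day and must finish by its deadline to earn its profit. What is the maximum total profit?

127

Profit order: D=53 E=41 B=33 A=23 C=20 F=17
Assign: D→slot 3, E→slot 2, B→slot 1, A skipped, C skipped, F skipped.
Slots: [1:B] [2:E] [3:D]
Profit = 33 + 41 + 53 = 127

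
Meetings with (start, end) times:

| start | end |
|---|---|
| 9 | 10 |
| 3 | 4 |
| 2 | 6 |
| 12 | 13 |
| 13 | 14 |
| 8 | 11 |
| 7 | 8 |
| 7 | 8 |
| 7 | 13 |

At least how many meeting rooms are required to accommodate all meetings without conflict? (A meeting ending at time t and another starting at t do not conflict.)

The answer is the maximum number of intervals overlapping at any instant.
Events (time:±→running): 2:+→1 3:+→2 4:-→1 6:-→0 7:+→1 7:+→2 7:+→3 … peak 3.

3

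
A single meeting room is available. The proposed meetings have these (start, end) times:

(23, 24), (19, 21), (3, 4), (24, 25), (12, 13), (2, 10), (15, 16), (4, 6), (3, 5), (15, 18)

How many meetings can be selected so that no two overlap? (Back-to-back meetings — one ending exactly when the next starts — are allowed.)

Sort by end time and greedily take each interval whose start is ≥ the last chosen end.
By end time: (3,4), (3,5), (4,6), (2,10), (12,13), (15,16), (15,18), (19,21), (23,24), (24,25).
Pick (3,4); next start ≥ 4 → (4,6); next start ≥ 6 → (12,13); next start ≥ 13 → (15,16); next start ≥ 16 → (19,21); next start ≥ 21 → (23,24); next start ≥ 24 → (24,25).
Selected 7 meetings.

7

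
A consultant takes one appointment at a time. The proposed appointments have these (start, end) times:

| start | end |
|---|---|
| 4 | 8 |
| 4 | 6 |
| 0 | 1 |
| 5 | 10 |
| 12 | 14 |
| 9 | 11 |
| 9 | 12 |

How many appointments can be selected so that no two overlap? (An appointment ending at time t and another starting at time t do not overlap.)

4

By end time: (0,1), (4,6), (4,8), (5,10), (9,11), (9,12), (12,14).
Pick (0,1); next start ≥ 1 → (4,6); next start ≥ 6 → (9,11); next start ≥ 11 → (12,14).
Selected 4 appointments.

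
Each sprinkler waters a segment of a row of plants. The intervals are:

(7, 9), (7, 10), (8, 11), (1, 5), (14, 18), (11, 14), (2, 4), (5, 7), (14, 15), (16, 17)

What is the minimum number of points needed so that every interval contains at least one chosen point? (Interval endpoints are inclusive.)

Sorted: [2,4] [1,5] [5,7] [7,9] [7,10] [8,11] [11,14] [14,15] [16,17] [14,18]
{[2,4],[1,5]} hit by 4; {[5,7],[7,9],[7,10]} hit by 7; {[8,11],[11,14]} hit by 11; {[14,15]} hit by 15; {[16,17],[14,18]} hit by 17.
Points: 4, 7, 11, 15, 17 (5 total).

5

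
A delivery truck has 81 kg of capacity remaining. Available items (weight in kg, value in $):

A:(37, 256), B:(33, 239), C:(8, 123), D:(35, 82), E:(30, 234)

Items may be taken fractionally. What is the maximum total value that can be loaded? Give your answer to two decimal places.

Ratios (sorted): C 15.38, E 7.80, B 7.24, A 6.92, D 2.34
take C (8 @ 123); take E (30 @ 234); take B (33 @ 239); take 10/37 of A → 69.19. Capacity used 81/81.
Total value = 665.19

665.19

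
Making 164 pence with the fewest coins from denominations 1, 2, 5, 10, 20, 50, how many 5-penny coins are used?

164 = 3×50 + 1×10 + 2×2
Count of 5: 0

0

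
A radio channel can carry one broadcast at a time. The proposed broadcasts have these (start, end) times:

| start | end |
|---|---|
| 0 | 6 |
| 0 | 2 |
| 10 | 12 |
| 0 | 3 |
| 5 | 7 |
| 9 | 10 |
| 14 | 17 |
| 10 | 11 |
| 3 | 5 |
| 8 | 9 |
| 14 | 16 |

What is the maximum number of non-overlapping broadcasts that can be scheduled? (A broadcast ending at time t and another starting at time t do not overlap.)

By end time: (0,2), (0,3), (3,5), (0,6), (5,7), (8,9), (9,10), (10,11), (10,12), (14,16), (14,17).
Pick (0,2); next start ≥ 2 → (3,5); next start ≥ 5 → (5,7); next start ≥ 7 → (8,9); next start ≥ 9 → (9,10); next start ≥ 10 → (10,11); next start ≥ 11 → (14,16).
Selected 7 broadcasts.

7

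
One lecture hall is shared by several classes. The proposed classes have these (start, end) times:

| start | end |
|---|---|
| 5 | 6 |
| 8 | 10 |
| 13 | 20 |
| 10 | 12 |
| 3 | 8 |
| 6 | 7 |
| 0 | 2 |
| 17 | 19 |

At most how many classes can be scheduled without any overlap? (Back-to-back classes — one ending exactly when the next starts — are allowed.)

By end time: (0,2), (5,6), (6,7), (3,8), (8,10), (10,12), (17,19), (13,20).
Pick (0,2); next start ≥ 2 → (5,6); next start ≥ 6 → (6,7); next start ≥ 7 → (8,10); next start ≥ 10 → (10,12); next start ≥ 12 → (17,19).
Selected 6 classes.

6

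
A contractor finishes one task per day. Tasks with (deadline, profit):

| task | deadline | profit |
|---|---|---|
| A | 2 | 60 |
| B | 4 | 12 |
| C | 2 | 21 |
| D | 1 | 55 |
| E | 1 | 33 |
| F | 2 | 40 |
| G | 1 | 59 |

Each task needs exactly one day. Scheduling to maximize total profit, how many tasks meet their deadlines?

Take jobs in profit order; each goes to the latest open slot no later than its deadline.
By profit: A(d2,60), G(d1,59), D(d1,55), F(d2,40), E(d1,33), C(d2,21), B(d4,12)
A→slot 2; G→slot 1; D skipped; F skipped; E skipped; C skipped; B→slot 4.
3 of 7 scheduled.

3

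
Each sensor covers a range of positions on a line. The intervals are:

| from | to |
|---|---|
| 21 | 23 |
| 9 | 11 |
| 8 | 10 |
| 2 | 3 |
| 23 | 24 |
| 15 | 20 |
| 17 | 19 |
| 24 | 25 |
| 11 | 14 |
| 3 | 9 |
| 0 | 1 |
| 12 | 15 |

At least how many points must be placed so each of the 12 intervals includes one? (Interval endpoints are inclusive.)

7

Sort by right endpoint; whenever an interval is uncovered, place a point at its right end.
Sorted: [0,1] [2,3] [3,9] [8,10] [9,11] [11,14] [12,15] [17,19] [15,20] [21,23] [23,24] [24,25]
{[0,1]} hit by 1; {[2,3],[3,9]} hit by 3; {[8,10],[9,11]} hit by 10; {[11,14],[12,15]} hit by 14; {[17,19],[15,20]} hit by 19; {[21,23],[23,24]} hit by 23; {[24,25]} hit by 25.
Points: 1, 3, 10, 14, 19, 23, 25 (7 total).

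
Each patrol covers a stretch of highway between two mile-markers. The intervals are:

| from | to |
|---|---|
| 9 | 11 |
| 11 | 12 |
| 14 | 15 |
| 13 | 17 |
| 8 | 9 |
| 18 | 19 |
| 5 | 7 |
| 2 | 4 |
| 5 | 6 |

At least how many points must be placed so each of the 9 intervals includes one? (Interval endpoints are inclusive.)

6

Process intervals by earliest right end; each time one isn't hit yet, stab at its right endpoint.
Sorted: [2,4] [5,6] [5,7] [8,9] [9,11] [11,12] [14,15] [13,17] [18,19]
{[2,4]} hit by 4; {[5,6],[5,7]} hit by 6; {[8,9],[9,11]} hit by 9; {[11,12]} hit by 12; {[14,15],[13,17]} hit by 15; {[18,19]} hit by 19.
Points: 4, 6, 9, 12, 15, 19 (6 total).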